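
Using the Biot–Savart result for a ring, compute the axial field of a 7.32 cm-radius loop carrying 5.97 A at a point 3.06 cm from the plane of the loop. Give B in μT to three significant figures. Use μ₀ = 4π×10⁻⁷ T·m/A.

On the axis of a circular loop, B = μ₀IR² / [2(R²+z²)^(3/2)].
R² + z² = (0.0732)² + (0.0306)² = 0.006295 m², and (R²+z²)^(3/2) = 4.99×10⁻⁴ m³.
B = (4π×10⁻⁷ × 5.97 × 0.005358) / (2 × 4.99×10⁻⁴) = 4.02×10⁻⁵ T.

B ≈ 40.2 μT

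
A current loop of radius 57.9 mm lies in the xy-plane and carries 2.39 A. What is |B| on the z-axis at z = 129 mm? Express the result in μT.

B ≈ 1.78 μT

On the axis of a circular loop, B = μ₀IR² / [2(R²+z²)^(3/2)].
R² + z² = (0.0579)² + (0.129)² = 0.01999 m², and (R²+z²)^(3/2) = 2.83×10⁻³ m³.
B = (4π×10⁻⁷ × 2.39 × 0.003352) / (2 × 2.83×10⁻³) = 1.78×10⁻⁶ T.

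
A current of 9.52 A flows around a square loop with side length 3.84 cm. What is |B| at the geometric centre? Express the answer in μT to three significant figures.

B ≈ 280 μT

Each side is a finite straight segment at perpendicular distance d = a/(2 tan(π/4)) = 0.0192 m from the centre, with end-angles ±π/4.
One side contributes B₁ = (μ₀I/4πd)·2 sin(π/4) = 7.01×10⁻⁵ T.
All 4 sides add in the same direction: B = 4 × 7.01×10⁻⁵ = 2.80×10⁻⁴ T.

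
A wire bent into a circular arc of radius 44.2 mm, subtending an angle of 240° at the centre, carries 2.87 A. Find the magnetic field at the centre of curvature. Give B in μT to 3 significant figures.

B ≈ 27.2 μT

The Biot–Savart field of a circular arc at its centre is B = μ₀Iφ/(4πR), with φ = 4.189 rad.
B = (4π×10⁻⁷ × 2.87 × 4.189) / (4π × 0.0442) = 2.72×10⁻⁵ T.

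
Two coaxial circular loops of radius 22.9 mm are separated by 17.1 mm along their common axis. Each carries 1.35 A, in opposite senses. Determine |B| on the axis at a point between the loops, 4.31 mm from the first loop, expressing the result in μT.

B ≈ 10.5 μT

Each loop contributes B = μ₀IR²/[2(R²+z²)^(3/2)] on the axis, with z measured from that loop.
Loop 1 (z = 0.00431 m): B₁ = 3.52×10⁻⁵ T. Loop 2 (z = 0.01279 m): B₂ = 2.46×10⁻⁵ T.
The fields oppose: B = |B₁ − B₂| = 1.05×10⁻⁵ T.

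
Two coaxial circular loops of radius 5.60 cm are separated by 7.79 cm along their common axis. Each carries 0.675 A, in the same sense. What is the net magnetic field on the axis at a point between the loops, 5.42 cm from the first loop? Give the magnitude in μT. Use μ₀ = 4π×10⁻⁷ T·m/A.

B ≈ 8.72 μT

Each loop contributes B = μ₀IR²/[2(R²+z²)^(3/2)] on the axis, with z measured from that loop.
Loop 1 (z = 0.0542 m): B₁ = 2.81×10⁻⁶ T. Loop 2 (z = 0.0237 m): B₂ = 5.92×10⁻⁶ T.
The fields add: B = B₁ + B₂ = 8.72×10⁻⁶ T.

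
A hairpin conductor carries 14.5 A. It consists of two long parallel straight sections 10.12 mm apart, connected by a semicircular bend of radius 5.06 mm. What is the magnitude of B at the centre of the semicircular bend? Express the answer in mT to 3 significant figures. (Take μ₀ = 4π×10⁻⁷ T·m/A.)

The semicircular arc contributes B_arc = μ₀I·π/(4πR) = μ₀I/(4R) = 9.00×10⁻⁴ T.
Each semi-infinite lead is at perpendicular distance R = 0.00506 m from the centre, with the perpendicular foot at its near end, so it contributes μ₀I/(4πR); both point the same way, together 5.73×10⁻⁴ T.
Arc and leads all point the same direction: B = 9.00×10⁻⁴ + 5.73×10⁻⁴ = 1.47×10⁻³ T.

B ≈ 1.47 mT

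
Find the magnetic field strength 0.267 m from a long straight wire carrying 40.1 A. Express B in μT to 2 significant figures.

For an infinitely long straight wire, B = μ₀I/(2πd).
B = (4π×10⁻⁷ × 40.1) / (2π × 0.267) = 3.00×10⁻⁵ T.

B ≈ 30 μT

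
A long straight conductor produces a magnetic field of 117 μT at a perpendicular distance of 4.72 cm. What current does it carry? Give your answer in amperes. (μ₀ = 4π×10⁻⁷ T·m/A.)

For a long straight wire B = μ₀I/(2πd), so I = 2πdB/μ₀.
I = 2π × 0.0472 × 1.17×10⁻⁴ / (4π×10⁻⁷) = 27.6 A.

I ≈ 27.6 A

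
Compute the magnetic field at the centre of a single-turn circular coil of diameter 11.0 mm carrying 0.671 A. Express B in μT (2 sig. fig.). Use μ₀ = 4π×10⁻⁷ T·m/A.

B ≈ 77 μT

At the centre of a circular loop the Biot–Savart law gives B = μ₀I/(2R) (so R = 0.0055 m).
B = (4π×10⁻⁷ × 0.671) / (2 × 0.0055) = 7.67×10⁻⁵ T.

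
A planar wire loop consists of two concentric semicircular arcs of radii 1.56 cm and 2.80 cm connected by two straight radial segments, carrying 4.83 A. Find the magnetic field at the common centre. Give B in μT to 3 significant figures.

B ≈ 43.1 μT

The radial connectors point toward the centre, so dl × r̂ = 0 and they contribute nothing.
Each semicircle gives μ₀I/(4R): inner arc 9.73×10⁻⁵ T, outer arc 5.42×10⁻⁵ T.
The two arcs carry current in opposite angular senses, so their fields oppose: B = |9.73×10⁻⁵ − 5.42×10⁻⁵| = 4.31×10⁻⁵ T.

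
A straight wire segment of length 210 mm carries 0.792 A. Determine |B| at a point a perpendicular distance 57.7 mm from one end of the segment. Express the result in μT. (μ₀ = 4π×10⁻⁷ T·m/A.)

For a finite straight segment, B = (μ₀I/4πd)(sinθ₁ + sinθ₂), where θ₁, θ₂ are the angles from the perpendicular to each end.
The perpendicular foot is at one end, so the two end-offsets along the wire are 0 and L = 0.21 m.
sinθ₁ = 0/√(0²+0.0577²) = 0.0000; sinθ₂ = 0.21/√(0.21²+0.0577²) = 0.9643.
B = (4π×10⁻⁷ × 0.792) / (4π × 0.0577) × (0.0000 + 0.9643) = 1.32×10⁻⁶ T.

B ≈ 1.32 μT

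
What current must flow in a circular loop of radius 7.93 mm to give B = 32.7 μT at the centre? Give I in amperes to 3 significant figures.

At the centre of a circular loop B = μ₀I/(2R), so I = 2RB/μ₀.
With R = 0.00793 m, I = 2 × 0.00793 × 3.27×10⁻⁵ / (4π×10⁻⁷) = 0.413 A.

I ≈ 0.413 A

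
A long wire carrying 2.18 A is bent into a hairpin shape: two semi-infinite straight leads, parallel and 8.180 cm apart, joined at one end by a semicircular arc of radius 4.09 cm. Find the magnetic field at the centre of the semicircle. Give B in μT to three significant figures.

B ≈ 27.4 μT

The semicircular arc contributes B_arc = μ₀I·π/(4πR) = μ₀I/(4R) = 1.67×10⁻⁵ T.
Each semi-infinite lead is at perpendicular distance R = 0.0409 m from the centre, with the perpendicular foot at its near end, so it contributes μ₀I/(4πR); both point the same way, together 1.07×10⁻⁵ T.
Arc and leads all point the same direction: B = 1.67×10⁻⁵ + 1.07×10⁻⁵ = 2.74×10⁻⁵ T.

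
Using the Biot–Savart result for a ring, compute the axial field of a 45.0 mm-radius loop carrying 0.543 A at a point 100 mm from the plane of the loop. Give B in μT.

On the axis of a circular loop, B = μ₀IR² / [2(R²+z²)^(3/2)].
R² + z² = (0.045)² + (0.1)² = 0.01203 m², and (R²+z²)^(3/2) = 1.32×10⁻³ m³.
B = (4π×10⁻⁷ × 0.543 × 0.002025) / (2 × 1.32×10⁻³) = 5.24×10⁻⁷ T.

B ≈ 0.524 μT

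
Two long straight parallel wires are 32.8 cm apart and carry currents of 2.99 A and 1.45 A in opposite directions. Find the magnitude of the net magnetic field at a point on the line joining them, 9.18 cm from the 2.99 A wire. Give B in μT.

Each long wire gives B = μ₀I/(2πd). Distances are d₁ = 0.0918 m and d₂ = 0.2362 m.
B₁ = 6.51×10⁻⁶ T, B₂ = 1.23×10⁻⁶ T.
Between antiparallel currents both contributions point the same way, so they add. B = B₁ + B₂ = 6.51×10⁻⁶ + 1.23×10⁻⁶ = 7.74×10⁻⁶ T.

B ≈ 7.74 μT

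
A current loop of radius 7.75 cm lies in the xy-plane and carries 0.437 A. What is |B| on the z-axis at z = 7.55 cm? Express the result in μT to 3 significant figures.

B ≈ 1.30 μT

On the axis of a circular loop, B = μ₀IR² / [2(R²+z²)^(3/2)].
R² + z² = (0.0775)² + (0.0755)² = 0.01171 m², and (R²+z²)^(3/2) = 1.27×10⁻³ m³.
B = (4π×10⁻⁷ × 0.437 × 0.006006) / (2 × 1.27×10⁻³) = 1.30×10⁻⁶ T.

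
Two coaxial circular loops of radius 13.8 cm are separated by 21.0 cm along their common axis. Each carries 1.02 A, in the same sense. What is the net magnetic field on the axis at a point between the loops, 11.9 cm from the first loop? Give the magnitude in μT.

B ≈ 4.72 μT

Each loop contributes B = μ₀IR²/[2(R²+z²)^(3/2)] on the axis, with z measured from that loop.
Loop 1 (z = 0.119 m): B₁ = 2.02×10⁻⁶ T. Loop 2 (z = 0.091 m): B₂ = 2.70×10⁻⁶ T.
The fields add: B = B₁ + B₂ = 4.72×10⁻⁶ T.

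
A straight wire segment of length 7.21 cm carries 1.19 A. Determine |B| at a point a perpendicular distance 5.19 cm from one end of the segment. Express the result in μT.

B ≈ 1.86 μT

For a finite straight segment, B = (μ₀I/4πd)(sinθ₁ + sinθ₂), where θ₁, θ₂ are the angles from the perpendicular to each end.
The perpendicular foot is at one end, so the two end-offsets along the wire are 0 and L = 0.0721 m.
sinθ₁ = 0/√(0²+0.0519²) = 0.0000; sinθ₂ = 0.0721/√(0.0721²+0.0519²) = 0.8116.
B = (4π×10⁻⁷ × 1.19) / (4π × 0.0519) × (0.0000 + 0.8116) = 1.86×10⁻⁶ T.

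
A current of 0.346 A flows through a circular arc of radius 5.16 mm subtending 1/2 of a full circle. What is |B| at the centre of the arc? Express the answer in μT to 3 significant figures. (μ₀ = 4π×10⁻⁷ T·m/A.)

B ≈ 21.1 μT

The Biot–Savart field of a circular arc at its centre is B = μ₀Iφ/(4πR), with φ = 3.142 rad.
B = (4π×10⁻⁷ × 0.346 × 3.142) / (4π × 0.00516) = 2.11×10⁻⁵ T.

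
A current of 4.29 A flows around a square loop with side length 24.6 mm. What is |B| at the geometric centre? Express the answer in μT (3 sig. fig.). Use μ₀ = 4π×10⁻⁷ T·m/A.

Each side is a finite straight segment at perpendicular distance d = a/(2 tan(π/4)) = 0.0123 m from the centre, with end-angles ±π/4.
One side contributes B₁ = (μ₀I/4πd)·2 sin(π/4) = 4.93×10⁻⁵ T.
All 4 sides add in the same direction: B = 4 × 4.93×10⁻⁵ = 1.97×10⁻⁴ T.

B ≈ 197 μT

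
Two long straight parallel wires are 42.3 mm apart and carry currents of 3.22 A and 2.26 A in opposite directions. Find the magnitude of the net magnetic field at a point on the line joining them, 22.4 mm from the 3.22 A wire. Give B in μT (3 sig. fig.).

Each long wire gives B = μ₀I/(2πd). Distances are d₁ = 0.0224 m and d₂ = 0.0199 m.
B₁ = 2.88×10⁻⁵ T, B₂ = 2.27×10⁻⁵ T.
Between antiparallel currents both contributions point the same way, so they add. B = B₁ + B₂ = 2.88×10⁻⁵ + 2.27×10⁻⁵ = 5.15×10⁻⁵ T.

B ≈ 51.5 μT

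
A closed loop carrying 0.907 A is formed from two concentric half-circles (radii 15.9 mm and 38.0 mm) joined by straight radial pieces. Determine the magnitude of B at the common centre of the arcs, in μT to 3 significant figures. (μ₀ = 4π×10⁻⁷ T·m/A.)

The radial connectors point toward the centre, so dl × r̂ = 0 and they contribute nothing.
Each semicircle gives μ₀I/(4R): inner arc 1.79×10⁻⁵ T, outer arc 7.50×10⁻⁶ T.
The two arcs carry current in opposite angular senses, so their fields oppose: B = |1.79×10⁻⁵ − 7.50×10⁻⁶| = 1.04×10⁻⁵ T.

B ≈ 10.4 μT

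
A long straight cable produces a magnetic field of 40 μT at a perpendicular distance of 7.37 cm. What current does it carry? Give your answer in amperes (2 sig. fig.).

For a long straight wire B = μ₀I/(2πd), so I = 2πdB/μ₀.
I = 2π × 0.0737 × 4.00×10⁻⁵ / (4π×10⁻⁷) = 14.7 A.

I ≈ 15 A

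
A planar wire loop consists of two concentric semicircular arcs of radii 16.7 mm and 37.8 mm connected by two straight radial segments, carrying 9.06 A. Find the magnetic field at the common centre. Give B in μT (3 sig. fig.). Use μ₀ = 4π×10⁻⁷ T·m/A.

The radial connectors point toward the centre, so dl × r̂ = 0 and they contribute nothing.
Each semicircle gives μ₀I/(4R): inner arc 1.70×10⁻⁴ T, outer arc 7.53×10⁻⁵ T.
The two arcs carry current in opposite angular senses, so their fields oppose: B = |1.70×10⁻⁴ − 7.53×10⁻⁵| = 9.51×10⁻⁵ T.

B ≈ 95.1 μT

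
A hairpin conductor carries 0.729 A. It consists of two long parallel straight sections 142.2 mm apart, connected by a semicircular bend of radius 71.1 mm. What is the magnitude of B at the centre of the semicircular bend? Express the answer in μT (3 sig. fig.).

B ≈ 5.27 μT

The semicircular arc contributes B_arc = μ₀I·π/(4πR) = μ₀I/(4R) = 3.22×10⁻⁶ T.
Each semi-infinite lead is at perpendicular distance R = 0.0711 m from the centre, with the perpendicular foot at its near end, so it contributes μ₀I/(4πR); both point the same way, together 2.05×10⁻⁶ T.
Arc and leads all point the same direction: B = 3.22×10⁻⁶ + 2.05×10⁻⁶ = 5.27×10⁻⁶ T.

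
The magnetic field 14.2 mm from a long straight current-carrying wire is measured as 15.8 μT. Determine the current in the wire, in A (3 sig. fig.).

For a long straight wire B = μ₀I/(2πd), so I = 2πdB/μ₀.
I = 2π × 0.0142 × 1.58×10⁻⁵ / (4π×10⁻⁷) = 1.12 A.

I ≈ 1.12 A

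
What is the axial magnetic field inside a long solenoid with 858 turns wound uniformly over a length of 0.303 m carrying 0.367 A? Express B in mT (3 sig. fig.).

B ≈ 1.31 mT

Inside a long solenoid, B = μ₀nI with n = 2832 turns/m.
B = 4π×10⁻⁷ × 2832 × 0.367 = 1.31×10⁻³ T.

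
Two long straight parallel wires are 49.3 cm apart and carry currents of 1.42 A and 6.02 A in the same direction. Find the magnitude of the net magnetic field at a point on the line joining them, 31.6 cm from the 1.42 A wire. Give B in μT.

Each long wire gives B = μ₀I/(2πd). Distances are d₁ = 0.316 m and d₂ = 0.177 m.
B₁ = 8.99×10⁻⁷ T, B₂ = 6.80×10⁻⁶ T.
Between parallel currents the two contributions point in opposite directions, so they subtract. B = |B₁ − B₂| = |8.99×10⁻⁷ − 6.80×10⁻⁶| = 5.90×10⁻⁶ T.

B ≈ 5.90 μT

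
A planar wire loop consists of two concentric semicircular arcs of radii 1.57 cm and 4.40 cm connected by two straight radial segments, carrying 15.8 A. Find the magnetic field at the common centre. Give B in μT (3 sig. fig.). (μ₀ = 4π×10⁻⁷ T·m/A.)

The radial connectors point toward the centre, so dl × r̂ = 0 and they contribute nothing.
Each semicircle gives μ₀I/(4R): inner arc 3.16×10⁻⁴ T, outer arc 1.13×10⁻⁴ T.
The two arcs carry current in opposite angular senses, so their fields oppose: B = |3.16×10⁻⁴ − 1.13×10⁻⁴| = 2.03×10⁻⁴ T.

B ≈ 203 μT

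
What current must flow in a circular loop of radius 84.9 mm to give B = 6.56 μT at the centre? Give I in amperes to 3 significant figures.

I ≈ 0.886 A

At the centre of a circular loop B = μ₀I/(2R), so I = 2RB/μ₀.
With R = 0.0849 m, I = 2 × 0.0849 × 6.56×10⁻⁶ / (4π×10⁻⁷) = 0.886 A.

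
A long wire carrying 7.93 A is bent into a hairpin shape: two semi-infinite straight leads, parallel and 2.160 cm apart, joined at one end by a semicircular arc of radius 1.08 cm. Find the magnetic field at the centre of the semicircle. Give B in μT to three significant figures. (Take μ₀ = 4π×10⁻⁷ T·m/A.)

B ≈ 378 μT

The semicircular arc contributes B_arc = μ₀I·π/(4πR) = μ₀I/(4R) = 2.31×10⁻⁴ T.
Each semi-infinite lead is at perpendicular distance R = 0.0108 m from the centre, with the perpendicular foot at its near end, so it contributes μ₀I/(4πR); both point the same way, together 1.47×10⁻⁴ T.
Arc and leads all point the same direction: B = 2.31×10⁻⁴ + 1.47×10⁻⁴ = 3.78×10⁻⁴ T.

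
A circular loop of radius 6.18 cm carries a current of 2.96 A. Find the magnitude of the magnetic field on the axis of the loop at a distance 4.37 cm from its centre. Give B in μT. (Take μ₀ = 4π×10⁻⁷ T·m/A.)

B ≈ 16.4 μT

On the axis of a circular loop, B = μ₀IR² / [2(R²+z²)^(3/2)].
R² + z² = (0.0618)² + (0.0437)² = 0.005729 m², and (R²+z²)^(3/2) = 4.34×10⁻⁴ m³.
B = (4π×10⁻⁷ × 2.96 × 0.003819) / (2 × 4.34×10⁻⁴) = 1.64×10⁻⁵ T.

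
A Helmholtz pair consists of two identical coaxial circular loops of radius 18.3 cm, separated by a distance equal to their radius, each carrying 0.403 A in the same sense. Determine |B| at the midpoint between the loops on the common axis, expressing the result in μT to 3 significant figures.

B ≈ 1.98 μT

Each loop contributes B = μ₀IR²/[2(R²+z²)^(3/2)] on the axis, with z measured from that loop.
Loop 1 (z = 0.0915 m): B₁ = 9.90×10⁻⁷ T. Loop 2 (z = 0.0915 m): B₂ = 9.90×10⁻⁷ T.
The fields add: B = B₁ + B₂ = 1.98×10⁻⁶ T.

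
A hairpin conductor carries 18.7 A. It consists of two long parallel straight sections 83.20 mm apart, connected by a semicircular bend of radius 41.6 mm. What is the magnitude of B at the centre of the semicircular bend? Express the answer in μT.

B ≈ 231 μT

The semicircular arc contributes B_arc = μ₀I·π/(4πR) = μ₀I/(4R) = 1.41×10⁻⁴ T.
Each semi-infinite lead is at perpendicular distance R = 0.0416 m from the centre, with the perpendicular foot at its near end, so it contributes μ₀I/(4πR); both point the same way, together 8.99×10⁻⁵ T.
Arc and leads all point the same direction: B = 1.41×10⁻⁴ + 8.99×10⁻⁵ = 2.31×10⁻⁴ T.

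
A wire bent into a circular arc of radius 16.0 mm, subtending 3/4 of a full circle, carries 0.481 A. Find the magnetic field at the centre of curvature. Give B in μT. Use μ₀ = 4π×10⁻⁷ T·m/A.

B ≈ 14.2 μT

The Biot–Savart field of a circular arc at its centre is B = μ₀Iφ/(4πR), with φ = 4.712 rad.
B = (4π×10⁻⁷ × 0.481 × 4.712) / (4π × 0.016) = 1.42×10⁻⁵ T.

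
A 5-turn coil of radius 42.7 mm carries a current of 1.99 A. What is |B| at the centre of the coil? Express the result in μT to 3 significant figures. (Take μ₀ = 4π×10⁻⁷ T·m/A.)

For an N-turn flat coil, B = Nμ₀I/(2R) with R = 0.0427 m.
B = 5 × 2.93×10⁻⁵ T = 1.46×10⁻⁴ T.

B ≈ 146 μT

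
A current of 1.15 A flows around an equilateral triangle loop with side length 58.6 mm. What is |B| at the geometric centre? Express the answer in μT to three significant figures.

B ≈ 35.3 μT

Each side is a finite straight segment at perpendicular distance d = a/(2 tan(π/3)) = 0.01692 m from the centre, with end-angles ±π/3.
One side contributes B₁ = (μ₀I/4πd)·2 sin(π/3) = 1.18×10⁻⁵ T.
All 3 sides add in the same direction: B = 3 × 1.18×10⁻⁵ = 3.53×10⁻⁵ T.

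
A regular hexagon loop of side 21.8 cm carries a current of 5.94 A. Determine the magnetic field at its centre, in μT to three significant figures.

B ≈ 18.9 μT

Each side is a finite straight segment at perpendicular distance d = a/(2 tan(π/6)) = 0.1888 m from the centre, with end-angles ±π/6.
One side contributes B₁ = (μ₀I/4πd)·2 sin(π/6) = 3.15×10⁻⁶ T.
All 6 sides add in the same direction: B = 6 × 3.15×10⁻⁶ = 1.89×10⁻⁵ T.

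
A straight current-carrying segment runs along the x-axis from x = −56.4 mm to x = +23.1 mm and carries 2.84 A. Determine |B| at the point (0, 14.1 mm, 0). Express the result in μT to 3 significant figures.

For a finite straight segment, B = (μ₀I/4πd)(sinθ₁ + sinθ₂), where θ₁, θ₂ are the angles from the perpendicular to each end.
The perpendicular distance is d = 0.0141 m; the end-offsets along the wire are a = 0.0564 m and b = 0.0231 m.
sinθ₁ = 0.0564/√(0.0564²+0.0141²) = 0.9701; sinθ₂ = 0.0231/√(0.0231²+0.0141²) = 0.8536.
B = (4π×10⁻⁷ × 2.84) / (4π × 0.0141) × (0.9701 + 0.8536) = 3.67×10⁻⁵ T.

B ≈ 36.7 μT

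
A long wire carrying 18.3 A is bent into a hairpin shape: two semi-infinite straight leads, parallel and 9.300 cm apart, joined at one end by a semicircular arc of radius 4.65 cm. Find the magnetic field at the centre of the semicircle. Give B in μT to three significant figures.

The semicircular arc contributes B_arc = μ₀I·π/(4πR) = μ₀I/(4R) = 1.24×10⁻⁴ T.
Each semi-infinite lead is at perpendicular distance R = 0.0465 m from the centre, with the perpendicular foot at its near end, so it contributes μ₀I/(4πR); both point the same way, together 7.87×10⁻⁵ T.
Arc and leads all point the same direction: B = 1.24×10⁻⁴ + 7.87×10⁻⁵ = 2.02×10⁻⁴ T.

B ≈ 202 μT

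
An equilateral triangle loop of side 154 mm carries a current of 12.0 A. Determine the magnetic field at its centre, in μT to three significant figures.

Each side is a finite straight segment at perpendicular distance d = a/(2 tan(π/3)) = 0.04446 m from the centre, with end-angles ±π/3.
One side contributes B₁ = (μ₀I/4πd)·2 sin(π/3) = 4.68×10⁻⁵ T.
All 3 sides add in the same direction: B = 3 × 4.68×10⁻⁵ = 1.40×10⁻⁴ T.

B ≈ 140 μT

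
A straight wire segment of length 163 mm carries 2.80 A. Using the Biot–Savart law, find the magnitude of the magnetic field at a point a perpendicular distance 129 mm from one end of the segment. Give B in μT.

B ≈ 1.70 μT

For a finite straight segment, B = (μ₀I/4πd)(sinθ₁ + sinθ₂), where θ₁, θ₂ are the angles from the perpendicular to each end.
The perpendicular foot is at one end, so the two end-offsets along the wire are 0 and L = 0.163 m.
sinθ₁ = 0/√(0²+0.129²) = 0.0000; sinθ₂ = 0.163/√(0.163²+0.129²) = 0.7841.
B = (4π×10⁻⁷ × 2.80) / (4π × 0.129) × (0.0000 + 0.7841) = 1.70×10⁻⁶ T.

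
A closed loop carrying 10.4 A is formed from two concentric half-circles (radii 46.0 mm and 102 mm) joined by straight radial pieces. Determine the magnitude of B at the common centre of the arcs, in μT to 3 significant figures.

B ≈ 39.0 μT

The radial connectors point toward the centre, so dl × r̂ = 0 and they contribute nothing.
Each semicircle gives μ₀I/(4R): inner arc 7.10×10⁻⁵ T, outer arc 3.20×10⁻⁵ T.
The two arcs carry current in opposite angular senses, so their fields oppose: B = |7.10×10⁻⁵ − 3.20×10⁻⁵| = 3.90×10⁻⁵ T.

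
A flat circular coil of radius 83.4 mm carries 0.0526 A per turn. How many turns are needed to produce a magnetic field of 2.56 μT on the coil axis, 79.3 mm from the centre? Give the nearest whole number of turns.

N = 17

For an N-turn coil, B = Nμ₀IR²/[2(R²+z²)^(3/2)]. A single turn gives B₁ = 1.51×10⁻⁷ T with R = 0.0834 m, z = 0.0793 m.
N = B/B₁ = 2.56×10⁻⁶ / 1.51×10⁻⁷ = 16.97.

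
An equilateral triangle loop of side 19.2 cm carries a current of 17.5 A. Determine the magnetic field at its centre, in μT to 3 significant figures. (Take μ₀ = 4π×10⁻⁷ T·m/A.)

Each side is a finite straight segment at perpendicular distance d = a/(2 tan(π/3)) = 0.05543 m from the centre, with end-angles ±π/3.
One side contributes B₁ = (μ₀I/4πd)·2 sin(π/3) = 5.47×10⁻⁵ T.
All 3 sides add in the same direction: B = 3 × 5.47×10⁻⁵ = 1.64×10⁻⁴ T.

B ≈ 164 μT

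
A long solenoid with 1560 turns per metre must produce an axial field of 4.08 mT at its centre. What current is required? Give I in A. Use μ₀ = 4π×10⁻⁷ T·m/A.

I ≈ 2.08 A

Inside a long solenoid B = μ₀nI with n = 1560 m⁻¹, so I = B/(μ₀n).
I = 4.08×10⁻³ / (4π×10⁻⁷ × 1560) = 2.08 A.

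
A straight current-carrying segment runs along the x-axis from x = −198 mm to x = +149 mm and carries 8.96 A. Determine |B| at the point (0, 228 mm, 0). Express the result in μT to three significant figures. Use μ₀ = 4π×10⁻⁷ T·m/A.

B ≈ 4.73 μT

For a finite straight segment, B = (μ₀I/4πd)(sinθ₁ + sinθ₂), where θ₁, θ₂ are the angles from the perpendicular to each end.
The perpendicular distance is d = 0.228 m; the end-offsets along the wire are a = 0.198 m and b = 0.149 m.
sinθ₁ = 0.198/√(0.198²+0.228²) = 0.6557; sinθ₂ = 0.149/√(0.149²+0.228²) = 0.5471.
B = (4π×10⁻⁷ × 8.96) / (4π × 0.228) × (0.6557 + 0.5471) = 4.73×10⁻⁶ T.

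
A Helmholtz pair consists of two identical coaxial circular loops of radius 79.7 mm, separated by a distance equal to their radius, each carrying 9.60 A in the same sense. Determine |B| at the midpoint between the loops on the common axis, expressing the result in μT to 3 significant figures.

Each loop contributes B = μ₀IR²/[2(R²+z²)^(3/2)] on the axis, with z measured from that loop.
Loop 1 (z = 0.03985 m): B₁ = 5.42×10⁻⁵ T. Loop 2 (z = 0.03985 m): B₂ = 5.42×10⁻⁵ T.
The fields add: B = B₁ + B₂ = 1.08×10⁻⁴ T.

B ≈ 108 μT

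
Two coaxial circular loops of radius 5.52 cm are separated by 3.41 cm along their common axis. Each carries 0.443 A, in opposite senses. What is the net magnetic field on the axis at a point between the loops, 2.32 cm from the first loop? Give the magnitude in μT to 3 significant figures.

Each loop contributes B = μ₀IR²/[2(R²+z²)^(3/2)] on the axis, with z measured from that loop.
Loop 1 (z = 0.0232 m): B₁ = 3.95×10⁻⁶ T. Loop 2 (z = 0.0109 m): B₂ = 4.76×10⁻⁶ T.
The fields oppose: B = |B₁ − B₂| = 8.11×10⁻⁷ T.

B ≈ 0.811 μT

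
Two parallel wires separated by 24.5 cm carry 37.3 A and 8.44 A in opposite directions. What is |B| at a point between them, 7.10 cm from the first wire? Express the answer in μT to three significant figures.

Each long wire gives B = μ₀I/(2πd). Distances are d₁ = 0.071 m and d₂ = 0.174 m.
B₁ = 1.05×10⁻⁴ T, B₂ = 9.70×10⁻⁶ T.
Between antiparallel currents both contributions point the same way, so they add. B = B₁ + B₂ = 1.05×10⁻⁴ + 9.70×10⁻⁶ = 1.15×10⁻⁴ T.

B ≈ 115 μT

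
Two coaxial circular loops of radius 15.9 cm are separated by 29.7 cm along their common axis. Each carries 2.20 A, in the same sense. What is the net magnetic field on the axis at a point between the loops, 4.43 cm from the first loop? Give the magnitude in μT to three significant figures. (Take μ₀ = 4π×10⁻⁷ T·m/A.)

B ≈ 9.08 μT

Each loop contributes B = μ₀IR²/[2(R²+z²)^(3/2)] on the axis, with z measured from that loop.
Loop 1 (z = 0.0443 m): B₁ = 7.77×10⁻⁶ T. Loop 2 (z = 0.2527 m): B₂ = 1.31×10⁻⁶ T.
The fields add: B = B₁ + B₂ = 9.08×10⁻⁶ T.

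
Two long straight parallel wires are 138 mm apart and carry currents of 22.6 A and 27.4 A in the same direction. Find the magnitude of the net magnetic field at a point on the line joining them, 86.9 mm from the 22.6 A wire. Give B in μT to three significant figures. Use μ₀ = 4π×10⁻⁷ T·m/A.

B ≈ 55.2 μT

Each long wire gives B = μ₀I/(2πd). Distances are d₁ = 0.0869 m and d₂ = 0.0511 m.
B₁ = 5.20×10⁻⁵ T, B₂ = 1.07×10⁻⁴ T.
Between parallel currents the two contributions point in opposite directions, so they subtract. B = |B₁ − B₂| = |5.20×10⁻⁵ − 1.07×10⁻⁴| = 5.52×10⁻⁵ T.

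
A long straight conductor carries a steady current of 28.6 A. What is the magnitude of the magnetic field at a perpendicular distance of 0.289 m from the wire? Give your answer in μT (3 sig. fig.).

B ≈ 19.8 μT

For an infinitely long straight wire, B = μ₀I/(2πd).
B = (4π×10⁻⁷ × 28.6) / (2π × 0.289) = 1.98×10⁻⁵ T.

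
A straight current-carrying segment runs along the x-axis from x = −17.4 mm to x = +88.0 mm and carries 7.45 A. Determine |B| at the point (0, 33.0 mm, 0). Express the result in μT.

B ≈ 31.7 μT

For a finite straight segment, B = (μ₀I/4πd)(sinθ₁ + sinθ₂), where θ₁, θ₂ are the angles from the perpendicular to each end.
The perpendicular distance is d = 0.033 m; the end-offsets along the wire are a = 0.0174 m and b = 0.088 m.
sinθ₁ = 0.0174/√(0.0174²+0.033²) = 0.4664; sinθ₂ = 0.088/√(0.088²+0.033²) = 0.9363.
B = (4π×10⁻⁷ × 7.45) / (4π × 0.033) × (0.4664 + 0.9363) = 3.17×10⁻⁵ T.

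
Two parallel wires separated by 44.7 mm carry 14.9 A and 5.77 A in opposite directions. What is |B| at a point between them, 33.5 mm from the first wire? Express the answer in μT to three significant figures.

Each long wire gives B = μ₀I/(2πd). Distances are d₁ = 0.0335 m and d₂ = 0.0112 m.
B₁ = 8.90×10⁻⁵ T, B₂ = 1.03×10⁻⁴ T.
Between antiparallel currents both contributions point the same way, so they add. B = B₁ + B₂ = 8.90×10⁻⁵ + 1.03×10⁻⁴ = 1.92×10⁻⁴ T.

B ≈ 192 μT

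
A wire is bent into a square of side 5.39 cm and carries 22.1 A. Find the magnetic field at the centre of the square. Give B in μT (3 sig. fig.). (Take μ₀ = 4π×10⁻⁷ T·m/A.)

Each side is a finite straight segment at perpendicular distance d = a/(2 tan(π/4)) = 0.02695 m from the centre, with end-angles ±π/4.
One side contributes B₁ = (μ₀I/4πd)·2 sin(π/4) = 1.16×10⁻⁴ T.
All 4 sides add in the same direction: B = 4 × 1.16×10⁻⁴ = 4.64×10⁻⁴ T.

B ≈ 464 μT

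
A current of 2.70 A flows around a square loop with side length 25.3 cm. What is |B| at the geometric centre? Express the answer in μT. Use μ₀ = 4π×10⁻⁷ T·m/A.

B ≈ 12.1 μT

Each side is a finite straight segment at perpendicular distance d = a/(2 tan(π/4)) = 0.1265 m from the centre, with end-angles ±π/4.
One side contributes B₁ = (μ₀I/4πd)·2 sin(π/4) = 3.02×10⁻⁶ T.
All 4 sides add in the same direction: B = 4 × 3.02×10⁻⁶ = 1.21×10⁻⁵ T.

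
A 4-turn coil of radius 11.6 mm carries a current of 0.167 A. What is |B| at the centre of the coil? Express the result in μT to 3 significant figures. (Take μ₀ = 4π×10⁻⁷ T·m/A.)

For an N-turn flat coil, B = Nμ₀I/(2R) with R = 0.0116 m.
B = 4 × 9.05×10⁻⁶ T = 3.62×10⁻⁵ T.

B ≈ 36.2 μT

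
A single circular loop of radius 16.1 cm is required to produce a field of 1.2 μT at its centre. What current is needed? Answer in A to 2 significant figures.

At the centre of a circular loop B = μ₀I/(2R), so I = 2RB/μ₀.
With R = 0.161 m, I = 2 × 0.161 × 1.20×10⁻⁶ / (4π×10⁻⁷) = 0.307 A.

I ≈ 0.31 A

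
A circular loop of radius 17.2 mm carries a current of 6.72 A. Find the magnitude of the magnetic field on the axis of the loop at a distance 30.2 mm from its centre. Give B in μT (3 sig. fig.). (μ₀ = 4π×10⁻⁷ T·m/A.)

On the axis of a circular loop, B = μ₀IR² / [2(R²+z²)^(3/2)].
R² + z² = (0.0172)² + (0.0302)² = 0.001208 m², and (R²+z²)^(3/2) = 4.20×10⁻⁵ m³.
B = (4π×10⁻⁷ × 6.72 × 0.0002958) / (2 × 4.20×10⁻⁵) = 2.98×10⁻⁵ T.

B ≈ 29.8 μT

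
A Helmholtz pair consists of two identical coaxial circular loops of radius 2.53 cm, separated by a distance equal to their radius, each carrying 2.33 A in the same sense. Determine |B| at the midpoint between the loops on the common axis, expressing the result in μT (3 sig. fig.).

Each loop contributes B = μ₀IR²/[2(R²+z²)^(3/2)] on the axis, with z measured from that loop.
Loop 1 (z = 0.01265 m): B₁ = 4.14×10⁻⁵ T. Loop 2 (z = 0.01265 m): B₂ = 4.14×10⁻⁵ T.
The fields add: B = B₁ + B₂ = 8.28×10⁻⁵ T.

B ≈ 82.8 μT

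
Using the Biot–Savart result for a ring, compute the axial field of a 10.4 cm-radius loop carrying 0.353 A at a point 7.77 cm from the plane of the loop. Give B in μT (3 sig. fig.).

On the axis of a circular loop, B = μ₀IR² / [2(R²+z²)^(3/2)].
R² + z² = (0.104)² + (0.0777)² = 0.01685 m², and (R²+z²)^(3/2) = 2.19×10⁻³ m³.
B = (4π×10⁻⁷ × 0.353 × 0.01082) / (2 × 2.19×10⁻³) = 1.10×10⁻⁶ T.

B ≈ 1.10 μT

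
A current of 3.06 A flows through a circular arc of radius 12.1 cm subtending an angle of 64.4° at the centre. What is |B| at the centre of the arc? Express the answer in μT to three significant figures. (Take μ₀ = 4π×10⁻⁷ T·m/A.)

The Biot–Savart field of a circular arc at its centre is B = μ₀Iφ/(4πR), with φ = 1.124 rad.
B = (4π×10⁻⁷ × 3.06 × 1.124) / (4π × 0.121) = 2.84×10⁻⁶ T.

B ≈ 2.84 μT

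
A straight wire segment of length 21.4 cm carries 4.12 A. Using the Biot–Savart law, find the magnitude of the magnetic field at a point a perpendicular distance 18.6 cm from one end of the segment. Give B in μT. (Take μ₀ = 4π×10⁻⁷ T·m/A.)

B ≈ 1.67 μT

For a finite straight segment, B = (μ₀I/4πd)(sinθ₁ + sinθ₂), where θ₁, θ₂ are the angles from the perpendicular to each end.
The perpendicular foot is at one end, so the two end-offsets along the wire are 0 and L = 0.214 m.
sinθ₁ = 0/√(0²+0.186²) = 0.0000; sinθ₂ = 0.214/√(0.214²+0.186²) = 0.7548.
B = (4π×10⁻⁷ × 4.12) / (4π × 0.186) × (0.0000 + 0.7548) = 1.67×10⁻⁶ T.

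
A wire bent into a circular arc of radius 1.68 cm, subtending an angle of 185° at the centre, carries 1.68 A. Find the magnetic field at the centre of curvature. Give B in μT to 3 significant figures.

The Biot–Savart field of a circular arc at its centre is B = μ₀Iφ/(4πR), with φ = 3.229 rad.
B = (4π×10⁻⁷ × 1.68 × 3.229) / (4π × 0.0168) = 3.23×10⁻⁵ T.

B ≈ 32.3 μT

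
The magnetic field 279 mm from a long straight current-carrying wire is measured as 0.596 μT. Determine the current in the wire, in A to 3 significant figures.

I ≈ 0.831 A

For a long straight wire B = μ₀I/(2πd), so I = 2πdB/μ₀.
I = 2π × 0.279 × 5.96×10⁻⁷ / (4π×10⁻⁷) = 0.831 A.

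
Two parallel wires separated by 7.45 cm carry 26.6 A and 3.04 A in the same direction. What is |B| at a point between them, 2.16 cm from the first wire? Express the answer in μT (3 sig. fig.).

Each long wire gives B = μ₀I/(2πd). Distances are d₁ = 0.0216 m and d₂ = 0.0529 m.
B₁ = 2.46×10⁻⁴ T, B₂ = 1.15×10⁻⁵ T.
Between parallel currents the two contributions point in opposite directions, so they subtract. B = |B₁ − B₂| = |2.46×10⁻⁴ − 1.15×10⁻⁵| = 2.35×10⁻⁴ T.

B ≈ 235 μT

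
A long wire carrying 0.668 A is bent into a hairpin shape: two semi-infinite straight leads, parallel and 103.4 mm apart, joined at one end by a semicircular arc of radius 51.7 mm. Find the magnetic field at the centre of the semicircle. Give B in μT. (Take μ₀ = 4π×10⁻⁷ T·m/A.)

B ≈ 6.64 μT

The semicircular arc contributes B_arc = μ₀I·π/(4πR) = μ₀I/(4R) = 4.06×10⁻⁶ T.
Each semi-infinite lead is at perpendicular distance R = 0.0517 m from the centre, with the perpendicular foot at its near end, so it contributes μ₀I/(4πR); both point the same way, together 2.58×10⁻⁶ T.
Arc and leads all point the same direction: B = 4.06×10⁻⁶ + 2.58×10⁻⁶ = 6.64×10⁻⁶ T.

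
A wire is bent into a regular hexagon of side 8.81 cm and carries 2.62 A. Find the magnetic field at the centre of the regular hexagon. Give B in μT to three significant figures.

Each side is a finite straight segment at perpendicular distance d = a/(2 tan(π/6)) = 0.0763 m from the centre, with end-angles ±π/6.
One side contributes B₁ = (μ₀I/4πd)·2 sin(π/6) = 3.43×10⁻⁶ T.
All 6 sides add in the same direction: B = 6 × 3.43×10⁻⁶ = 2.06×10⁻⁵ T.

B ≈ 20.6 μT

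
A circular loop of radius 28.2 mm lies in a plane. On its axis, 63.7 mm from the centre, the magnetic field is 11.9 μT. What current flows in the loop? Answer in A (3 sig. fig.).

I ≈ 8.05 A

On the axis of a loop, B = μ₀IR²/[2(R²+z²)^(3/2)], so I = 2B(R²+z²)^(3/2)/(μ₀R²).
R² + z² = 0.0007952 + 0.004058 = 0.004853 m²; raised to 3/2 gives 3.38×10⁻⁴ m³.
I = 2 × 1.19×10⁻⁵ × 3.38×10⁻⁴ / (1.26×10⁻⁶ × 0.0007952) = 8.05 A.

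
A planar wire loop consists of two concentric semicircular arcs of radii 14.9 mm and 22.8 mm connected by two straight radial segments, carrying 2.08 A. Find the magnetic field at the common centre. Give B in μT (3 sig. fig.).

The radial connectors point toward the centre, so dl × r̂ = 0 and they contribute nothing.
Each semicircle gives μ₀I/(4R): inner arc 4.39×10⁻⁵ T, outer arc 2.87×10⁻⁵ T.
The two arcs carry current in opposite angular senses, so their fields oppose: B = |4.39×10⁻⁵ − 2.87×10⁻⁵| = 1.52×10⁻⁵ T.

B ≈ 15.2 μT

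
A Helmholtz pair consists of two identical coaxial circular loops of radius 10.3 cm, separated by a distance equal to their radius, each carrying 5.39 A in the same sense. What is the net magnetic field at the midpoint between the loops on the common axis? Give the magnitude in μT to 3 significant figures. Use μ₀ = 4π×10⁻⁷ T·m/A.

Each loop contributes B = μ₀IR²/[2(R²+z²)^(3/2)] on the axis, with z measured from that loop.
Loop 1 (z = 0.0515 m): B₁ = 2.35×10⁻⁵ T. Loop 2 (z = 0.0515 m): B₂ = 2.35×10⁻⁵ T.
The fields add: B = B₁ + B₂ = 4.71×10⁻⁵ T.

B ≈ 47.1 μT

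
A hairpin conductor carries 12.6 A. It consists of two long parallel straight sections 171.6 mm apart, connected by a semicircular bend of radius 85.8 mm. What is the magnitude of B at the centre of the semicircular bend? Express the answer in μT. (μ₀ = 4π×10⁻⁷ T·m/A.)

B ≈ 75.5 μT

The semicircular arc contributes B_arc = μ₀I·π/(4πR) = μ₀I/(4R) = 4.61×10⁻⁵ T.
Each semi-infinite lead is at perpendicular distance R = 0.0858 m from the centre, with the perpendicular foot at its near end, so it contributes μ₀I/(4πR); both point the same way, together 2.94×10⁻⁵ T.
Arc and leads all point the same direction: B = 4.61×10⁻⁵ + 2.94×10⁻⁵ = 7.55×10⁻⁵ T.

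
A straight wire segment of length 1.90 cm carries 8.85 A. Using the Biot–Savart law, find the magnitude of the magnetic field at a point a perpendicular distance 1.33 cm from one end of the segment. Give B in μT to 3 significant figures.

For a finite straight segment, B = (μ₀I/4πd)(sinθ₁ + sinθ₂), where θ₁, θ₂ are the angles from the perpendicular to each end.
The perpendicular foot is at one end, so the two end-offsets along the wire are 0 and L = 0.019 m.
sinθ₁ = 0/√(0²+0.0133²) = 0.0000; sinθ₂ = 0.019/√(0.019²+0.0133²) = 0.8192.
B = (4π×10⁻⁷ × 8.85) / (4π × 0.0133) × (0.0000 + 0.8192) = 5.45×10⁻⁵ T.

B ≈ 54.5 μT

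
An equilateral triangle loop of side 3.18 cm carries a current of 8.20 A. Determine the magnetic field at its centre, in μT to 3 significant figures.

B ≈ 464 μT

Each side is a finite straight segment at perpendicular distance d = a/(2 tan(π/3)) = 0.00918 m from the centre, with end-angles ±π/3.
One side contributes B₁ = (μ₀I/4πd)·2 sin(π/3) = 1.55×10⁻⁴ T.
All 3 sides add in the same direction: B = 3 × 1.55×10⁻⁴ = 4.64×10⁻⁴ T.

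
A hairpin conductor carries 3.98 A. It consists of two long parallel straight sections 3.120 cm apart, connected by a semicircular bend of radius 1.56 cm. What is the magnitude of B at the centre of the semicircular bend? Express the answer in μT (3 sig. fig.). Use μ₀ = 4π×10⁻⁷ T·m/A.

The semicircular arc contributes B_arc = μ₀I·π/(4πR) = μ₀I/(4R) = 8.02×10⁻⁵ T.
Each semi-infinite lead is at perpendicular distance R = 0.0156 m from the centre, with the perpendicular foot at its near end, so it contributes μ₀I/(4πR); both point the same way, together 5.10×10⁻⁵ T.
Arc and leads all point the same direction: B = 8.02×10⁻⁵ + 5.10×10⁻⁵ = 1.31×10⁻⁴ T.

B ≈ 131 μT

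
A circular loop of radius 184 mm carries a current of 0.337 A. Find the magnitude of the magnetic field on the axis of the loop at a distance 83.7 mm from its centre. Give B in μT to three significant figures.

B ≈ 0.868 μT

On the axis of a circular loop, B = μ₀IR² / [2(R²+z²)^(3/2)].
R² + z² = (0.184)² + (0.0837)² = 0.04086 m², and (R²+z²)^(3/2) = 8.26×10⁻³ m³.
B = (4π×10⁻⁷ × 0.337 × 0.03386) / (2 × 8.26×10⁻³) = 8.68×10⁻⁷ T.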